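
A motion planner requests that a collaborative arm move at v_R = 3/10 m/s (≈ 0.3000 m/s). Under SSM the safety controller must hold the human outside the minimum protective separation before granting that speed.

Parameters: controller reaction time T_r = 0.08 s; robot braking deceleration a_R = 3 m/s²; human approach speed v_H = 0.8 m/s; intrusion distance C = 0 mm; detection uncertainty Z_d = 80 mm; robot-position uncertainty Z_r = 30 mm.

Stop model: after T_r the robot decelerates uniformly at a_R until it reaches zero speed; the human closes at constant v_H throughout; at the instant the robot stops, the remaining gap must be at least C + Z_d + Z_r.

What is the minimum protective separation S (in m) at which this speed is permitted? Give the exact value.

S_min = 293/1000 m = 0.2930 m

braking lasts T_s = (3/10)/3 = 0.1000 s
robot covers v_R·T_r = 0.3000·0.0800 = 0.0240 m before braking
robot under decel: 0.3000²/(2·3.0000) = 0.0150 m
person approaches 0.8000·(0.0800+0.1000) = 0.1440 m
margins: 0.0000+0.0800+0.0300 = 0.1100 m
S_min ≈ 0.0240+0.0150+0.1440+0.1100  ⇒  S_min = 293/1000 m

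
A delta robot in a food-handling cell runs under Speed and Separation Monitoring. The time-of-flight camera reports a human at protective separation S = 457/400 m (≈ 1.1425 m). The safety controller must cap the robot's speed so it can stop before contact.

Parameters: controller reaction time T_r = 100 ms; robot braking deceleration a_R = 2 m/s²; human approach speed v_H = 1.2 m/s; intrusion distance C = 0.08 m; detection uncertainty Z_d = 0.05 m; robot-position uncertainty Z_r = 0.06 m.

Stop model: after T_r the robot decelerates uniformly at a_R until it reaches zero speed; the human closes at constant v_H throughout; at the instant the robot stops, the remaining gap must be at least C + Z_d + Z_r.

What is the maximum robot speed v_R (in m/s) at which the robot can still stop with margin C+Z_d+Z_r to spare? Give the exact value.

collect terms ⇒ (1/4)·v_R² + (7/10)·v_R + (-333/400) = 0
  disc = (7/10)² − 4·(1/4)·(-333/400) = 529/400 ; √disc = 23/20
  v_R = (−(7/10) + 23/20) / (2·(1/4)) = 9/10 m/s
check:
stop time T_s = (9/10)/2 = 0.4500 s
robot in T_r: 0.9000·0.1000 = 0.0900 m
braking distance = 0.9000²/(2·2.0000) = 0.2025 m
human closes 1.2000·0.5500 = 0.6600 m
C+Z_d+Z_r = 0.0800+0.0500+0.0600 = 0.1900 m
sum ≈ 0.0900+0.2025+0.6600+0.1900 ≈ 1.1425 m = S ✓

v_R_max = 9/10 m/s = 0.9000 m/s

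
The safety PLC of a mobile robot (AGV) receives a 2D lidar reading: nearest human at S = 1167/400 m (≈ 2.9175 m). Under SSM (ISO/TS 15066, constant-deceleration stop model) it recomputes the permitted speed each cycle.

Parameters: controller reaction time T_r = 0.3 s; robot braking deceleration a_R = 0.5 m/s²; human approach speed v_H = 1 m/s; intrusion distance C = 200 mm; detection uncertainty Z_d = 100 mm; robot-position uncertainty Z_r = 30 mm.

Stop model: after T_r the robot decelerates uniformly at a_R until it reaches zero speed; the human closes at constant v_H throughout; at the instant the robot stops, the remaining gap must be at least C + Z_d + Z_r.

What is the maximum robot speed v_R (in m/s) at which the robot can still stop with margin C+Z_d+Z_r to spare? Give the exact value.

v_R_max = 3/4 m/s = 0.7500 m/s

at the boundary: (1)·v² + (23/10)·v + (-183/80) = 0
  disc = (23/10)² − 4·(1)·(-183/80) = 361/25 ; √disc = 19/5
  v_R = (−(23/10) + 19/5) / (2·(1)) = 3/4 m/s
check:
braking lasts T_s = (3/4)/(1/2) = 1.5000 s
robot in T_r: 0.7500·0.3000 = 0.2250 m
braking distance = 0.7500²/(2·0.5000) = 0.5625 m
person approaches 1.0000·(0.3000+1.5000) = 1.8000 m
margins: 0.2000+0.1000+0.0300 = 0.3300 m
sum ≈ 0.2250+0.5625+1.8000+0.3300 ≈ 2.9175 m = S ✓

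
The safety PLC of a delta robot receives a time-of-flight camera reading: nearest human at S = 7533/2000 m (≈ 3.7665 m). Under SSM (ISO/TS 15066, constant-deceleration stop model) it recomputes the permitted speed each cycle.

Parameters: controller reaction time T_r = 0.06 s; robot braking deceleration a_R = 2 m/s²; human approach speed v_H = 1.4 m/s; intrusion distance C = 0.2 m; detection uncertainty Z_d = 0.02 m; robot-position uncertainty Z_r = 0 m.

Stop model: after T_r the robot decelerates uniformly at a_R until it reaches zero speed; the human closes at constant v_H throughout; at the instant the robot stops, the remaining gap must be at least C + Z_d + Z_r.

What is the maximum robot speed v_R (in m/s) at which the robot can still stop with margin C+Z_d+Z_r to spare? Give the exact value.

v_R_max = 5/2 m/s = 2.5000 m/s

collect terms ⇒ (1/4)·v_R² + (19/25)·v_R + (-277/80) = 0
  disc = (19/25)² − 4·(1/4)·(-277/80) = 40401/10000 ; √disc = 201/100
  v_R = (−(19/25) + 201/100) / (2·(1/4)) = 5/2 m/s
check:
braking lasts T_s = (5/2)/2 = 1.2500 s
robot in T_r: 2.5000·0.0600 = 0.1500 m
braking distance = 2.5000²/(2·2.0000) = 1.5625 m
person approaches 1.4000·(0.0600+1.2500) = 1.8340 m
residual clearance needed = 0.2000+0.0200+0.0000 = 0.2200 m
sum ≈ 0.1500+1.5625+1.8340+0.2200 ≈ 3.7665 m = S ✓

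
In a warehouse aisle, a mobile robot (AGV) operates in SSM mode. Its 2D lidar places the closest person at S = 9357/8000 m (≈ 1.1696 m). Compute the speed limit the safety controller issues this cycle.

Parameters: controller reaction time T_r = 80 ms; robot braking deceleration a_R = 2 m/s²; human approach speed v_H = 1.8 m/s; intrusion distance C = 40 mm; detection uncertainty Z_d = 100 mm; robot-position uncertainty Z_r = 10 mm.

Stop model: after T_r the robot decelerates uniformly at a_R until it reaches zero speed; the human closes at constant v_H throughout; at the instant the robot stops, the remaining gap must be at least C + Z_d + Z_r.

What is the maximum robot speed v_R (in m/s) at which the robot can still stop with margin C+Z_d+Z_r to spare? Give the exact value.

collect terms ⇒ (1/4)·v_R² + (49/50)·v_R + (-1401/1600) = 0
  disc = (49/50)² − 4·(1/4)·(-1401/1600) = 73441/40000 ; √disc = 271/200
  v_R = (−(49/50) + 271/200) / (2·(1/4)) = 3/4 m/s
check:
stop time T_s = (3/4)/2 = 0.3750 s
robot in T_r: 0.7500·0.0800 = 0.0600 m
robot covers 0.7500·0.3750 − ½·2.0000·0.3750² = 0.1406 m while stopping
person approaches 1.8000·(0.0800+0.3750) = 0.8190 m
margins: 0.0400+0.1000+0.0100 = 0.1500 m
sum ≈ 0.0600+0.1406+0.8190+0.1500 ≈ 1.1696 m = S ✓

v_R_max = 3/4 m/s = 0.7500 m/s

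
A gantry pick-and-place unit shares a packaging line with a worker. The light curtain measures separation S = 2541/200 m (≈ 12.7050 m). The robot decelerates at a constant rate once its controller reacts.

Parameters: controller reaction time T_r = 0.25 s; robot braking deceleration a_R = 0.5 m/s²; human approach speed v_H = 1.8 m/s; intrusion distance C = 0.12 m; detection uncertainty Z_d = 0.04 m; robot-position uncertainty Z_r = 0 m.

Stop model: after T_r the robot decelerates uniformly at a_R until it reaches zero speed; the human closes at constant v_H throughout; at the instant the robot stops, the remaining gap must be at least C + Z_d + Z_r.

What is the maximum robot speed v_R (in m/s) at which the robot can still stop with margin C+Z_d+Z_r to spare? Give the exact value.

at the boundary: (1)·v² + (77/20)·v + (-2419/200) = 0
  disc = (77/20)² − 4·(1)·(-2419/200) = 25281/400 ; √disc = 159/20
  v_R = (−(77/20) + 159/20) / (2·(1)) = 41/20 m/s
check:
stop time T_s = (41/20)/(1/2) = 4.1000 s
reaction-phase robot travel = 2.0500·0.2500 = 0.5125 m
braking distance = 2.0500²/(2·0.5000) = 4.2025 m
person approaches 1.8000·(0.2500+4.1000) = 7.8300 m
residual clearance needed = 0.1200+0.0400+0.0000 = 0.1600 m
sum ≈ 0.5125+4.2025+7.8300+0.1600 ≈ 12.7050 m = S ✓

v_R_max = 41/20 m/s = 2.0500 m/s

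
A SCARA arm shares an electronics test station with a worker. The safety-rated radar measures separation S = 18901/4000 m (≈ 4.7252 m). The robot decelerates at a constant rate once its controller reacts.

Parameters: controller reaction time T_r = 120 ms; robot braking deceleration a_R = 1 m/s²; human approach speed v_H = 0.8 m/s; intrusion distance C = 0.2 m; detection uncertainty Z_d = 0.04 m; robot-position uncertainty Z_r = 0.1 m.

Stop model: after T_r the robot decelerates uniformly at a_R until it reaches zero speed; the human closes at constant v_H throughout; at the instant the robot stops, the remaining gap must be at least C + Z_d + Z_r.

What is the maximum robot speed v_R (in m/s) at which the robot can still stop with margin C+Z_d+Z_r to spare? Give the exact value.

v_R_max = 43/20 m/s = 2.1500 m/s

at the boundary: (1/2)·v² + (23/25)·v + (-17157/4000) = 0
  disc = (23/25)² − 4·(1/2)·(-17157/4000) = 94249/10000 ; √disc = 307/100
  v_R = (−(23/25) + 307/100) / (2·(1/2)) = 43/20 m/s
check:
braking lasts T_s = (43/20)/1 = 2.1500 s
robot in T_r: 2.1500·0.1200 = 0.2580 m
robot covers 2.1500·2.1500 − ½·1.0000·2.1500² = 2.3112 m while stopping
human over T_r+T_s: 0.8000·(0.1200+2.1500) = 1.8160 m
C+Z_d+Z_r = 0.2000+0.0400+0.1000 = 0.3400 m
sum ≈ 0.2580+2.3112+1.8160+0.3400 ≈ 4.7252 m = S ✓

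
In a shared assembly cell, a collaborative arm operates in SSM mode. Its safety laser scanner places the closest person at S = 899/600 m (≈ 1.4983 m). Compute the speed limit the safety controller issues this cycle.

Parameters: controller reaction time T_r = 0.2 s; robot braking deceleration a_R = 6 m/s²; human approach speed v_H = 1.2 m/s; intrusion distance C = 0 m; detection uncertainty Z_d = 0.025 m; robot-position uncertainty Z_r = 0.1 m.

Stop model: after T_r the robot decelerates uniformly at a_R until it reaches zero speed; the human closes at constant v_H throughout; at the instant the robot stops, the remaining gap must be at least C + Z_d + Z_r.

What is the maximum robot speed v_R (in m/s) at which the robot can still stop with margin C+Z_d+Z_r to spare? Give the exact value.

v_R_max = 2 m/s = 2.0000 m/s

at the boundary: (1/12)·v² + (2/5)·v + (-17/15) = 0
  disc = (2/5)² − 4·(1/12)·(-17/15) = 121/225 ; √disc = 11/15
  v_R = (−(2/5) + 11/15) / (2·(1/12)) = 2 m/s
check:
braking lasts T_s = 2/6 = 0.3333 s
reaction-phase robot travel = 2.0000·0.2000 = 0.4000 m
robot under decel: 2.0000²/(2·6.0000) = 0.3333 m
person approaches 1.2000·(0.2000+0.3333) = 0.6400 m
C+Z_d+Z_r = 0.0000+0.0250+0.1000 = 0.1250 m
sum ≈ 0.4000+0.3333+0.6400+0.1250 ≈ 1.4983 m = S ✓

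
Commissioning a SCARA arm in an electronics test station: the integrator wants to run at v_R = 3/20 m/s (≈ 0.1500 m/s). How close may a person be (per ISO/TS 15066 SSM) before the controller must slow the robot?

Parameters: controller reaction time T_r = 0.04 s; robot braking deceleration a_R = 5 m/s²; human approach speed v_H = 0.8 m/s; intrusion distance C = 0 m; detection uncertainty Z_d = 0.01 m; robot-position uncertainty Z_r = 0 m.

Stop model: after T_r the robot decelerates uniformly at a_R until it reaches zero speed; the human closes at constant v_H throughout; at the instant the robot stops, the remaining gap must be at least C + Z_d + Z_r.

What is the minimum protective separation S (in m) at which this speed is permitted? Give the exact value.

S_min = 297/4000 m = 0.0742 m

T_s = v_R/a_R = (3/20)/5 = 0.0300 s
reaction-phase robot travel = 0.1500·0.0400 = 0.0060 m
robot under decel: 0.1500²/(2·5.0000) = 0.0022 m
human over T_r+T_s: 0.8000·(0.0400+0.0300) = 0.0560 m
residual clearance needed = 0.0000+0.0100+0.0000 = 0.0100 m
S_min ≈ 0.0060+0.0022+0.0560+0.0100  ⇒  S_min = 297/4000 m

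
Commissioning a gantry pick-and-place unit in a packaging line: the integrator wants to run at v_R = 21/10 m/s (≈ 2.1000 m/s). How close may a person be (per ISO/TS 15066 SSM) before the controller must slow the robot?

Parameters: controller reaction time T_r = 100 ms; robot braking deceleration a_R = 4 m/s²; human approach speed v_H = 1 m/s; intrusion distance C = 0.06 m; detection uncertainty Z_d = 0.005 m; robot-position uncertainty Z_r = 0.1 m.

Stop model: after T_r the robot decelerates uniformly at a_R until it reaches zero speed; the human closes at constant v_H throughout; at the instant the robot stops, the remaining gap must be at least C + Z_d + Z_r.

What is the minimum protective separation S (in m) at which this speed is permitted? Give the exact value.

T_s = v_R/a_R = (21/10)/4 = 0.5250 s
robot covers v_R·T_r = 2.1000·0.1000 = 0.2100 m before braking
braking distance = 2.1000²/(2·4.0000) = 0.5513 m
human over T_r+T_s: 1.0000·(0.1000+0.5250) = 0.6250 m
C+Z_d+Z_r = 0.0600+0.0050+0.1000 = 0.1650 m
S_min ≈ 0.2100+0.5513+0.6250+0.1650  ⇒  S_min = 1241/800 m

S_min = 1241/800 m = 1.5513 m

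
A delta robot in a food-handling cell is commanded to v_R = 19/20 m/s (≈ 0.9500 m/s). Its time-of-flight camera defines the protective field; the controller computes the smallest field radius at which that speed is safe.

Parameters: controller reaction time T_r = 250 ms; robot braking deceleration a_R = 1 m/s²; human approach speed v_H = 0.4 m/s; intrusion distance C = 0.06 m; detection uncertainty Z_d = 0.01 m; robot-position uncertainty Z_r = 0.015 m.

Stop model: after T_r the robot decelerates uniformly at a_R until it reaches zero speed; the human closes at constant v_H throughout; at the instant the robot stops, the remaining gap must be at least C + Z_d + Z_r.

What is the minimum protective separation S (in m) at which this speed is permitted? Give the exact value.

T_s = v_R/a_R = (19/20)/1 = 0.9500 s
robot covers v_R·T_r = 0.9500·0.2500 = 0.2375 m before braking
robot under decel: 0.9500²/(2·1.0000) = 0.4512 m
human closes 0.4000·1.2000 = 0.4800 m
C+Z_d+Z_r = 0.0600+0.0100+0.0150 = 0.0850 m
S_min ≈ 0.2375+0.4512+0.4800+0.0850  ⇒  S_min = 1003/800 m

S_min = 1003/800 m = 1.2537 m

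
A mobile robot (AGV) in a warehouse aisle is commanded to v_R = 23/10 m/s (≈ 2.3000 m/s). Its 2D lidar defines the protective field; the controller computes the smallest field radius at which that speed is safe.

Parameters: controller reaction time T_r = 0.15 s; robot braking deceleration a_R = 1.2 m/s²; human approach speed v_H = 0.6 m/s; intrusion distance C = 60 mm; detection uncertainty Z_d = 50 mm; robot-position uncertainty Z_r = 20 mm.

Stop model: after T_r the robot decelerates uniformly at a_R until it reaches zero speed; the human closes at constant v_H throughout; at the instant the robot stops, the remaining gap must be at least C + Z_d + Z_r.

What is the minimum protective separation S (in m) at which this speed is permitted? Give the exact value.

T_s = v_R/a_R = (23/10)/(6/5) = 1.9167 s
robot in T_r: 2.3000·0.1500 = 0.3450 m
robot under decel: 2.3000²/(2·1.2000) = 2.2042 m
person approaches 0.6000·(0.1500+1.9167) = 1.2400 m
margins: 0.0600+0.0500+0.0200 = 0.1300 m
S_min ≈ 0.3450+2.2042+1.2400+0.1300  ⇒  S_min = 4703/1200 m

S_min = 4703/1200 m = 3.9192 m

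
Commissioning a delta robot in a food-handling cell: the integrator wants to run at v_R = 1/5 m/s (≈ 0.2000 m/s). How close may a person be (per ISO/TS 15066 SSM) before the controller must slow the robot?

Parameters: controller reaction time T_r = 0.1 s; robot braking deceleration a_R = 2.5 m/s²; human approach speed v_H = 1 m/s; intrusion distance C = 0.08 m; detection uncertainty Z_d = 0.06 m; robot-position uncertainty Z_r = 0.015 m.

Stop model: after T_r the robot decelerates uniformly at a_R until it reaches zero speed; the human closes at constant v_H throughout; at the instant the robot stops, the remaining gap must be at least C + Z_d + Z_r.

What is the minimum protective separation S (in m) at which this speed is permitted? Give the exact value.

stop time T_s = (1/5)/(5/2) = 0.0800 s
robot covers v_R·T_r = 0.2000·0.1000 = 0.0200 m before braking
robot covers 0.2000·0.0800 − ½·2.5000·0.0800² = 0.0080 m while stopping
human over T_r+T_s: 1.0000·(0.1000+0.0800) = 0.1800 m
residual clearance needed = 0.0800+0.0600+0.0150 = 0.1550 m
S_min ≈ 0.0200+0.0080+0.1800+0.1550  ⇒  S_min = 363/1000 m

S_min = 363/1000 m = 0.3630 m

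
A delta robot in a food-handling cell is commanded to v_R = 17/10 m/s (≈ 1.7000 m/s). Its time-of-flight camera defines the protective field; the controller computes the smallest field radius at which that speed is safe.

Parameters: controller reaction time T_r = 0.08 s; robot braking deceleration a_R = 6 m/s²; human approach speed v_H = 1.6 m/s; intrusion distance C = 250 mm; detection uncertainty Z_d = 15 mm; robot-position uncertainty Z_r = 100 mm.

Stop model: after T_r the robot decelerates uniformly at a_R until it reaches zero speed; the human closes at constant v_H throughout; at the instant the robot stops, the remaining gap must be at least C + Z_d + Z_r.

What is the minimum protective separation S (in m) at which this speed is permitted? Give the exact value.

S_min = 7939/6000 m = 1.3232 m

braking lasts T_s = (17/10)/6 = 0.2833 s
reaction-phase robot travel = 1.7000·0.0800 = 0.1360 m
braking distance = 1.7000²/(2·6.0000) = 0.2408 m
human over T_r+T_s: 1.6000·(0.0800+0.2833) = 0.5813 m
residual clearance needed = 0.2500+0.0150+0.1000 = 0.3650 m
S_min ≈ 0.1360+0.2408+0.5813+0.3650  ⇒  S_min = 7939/6000 m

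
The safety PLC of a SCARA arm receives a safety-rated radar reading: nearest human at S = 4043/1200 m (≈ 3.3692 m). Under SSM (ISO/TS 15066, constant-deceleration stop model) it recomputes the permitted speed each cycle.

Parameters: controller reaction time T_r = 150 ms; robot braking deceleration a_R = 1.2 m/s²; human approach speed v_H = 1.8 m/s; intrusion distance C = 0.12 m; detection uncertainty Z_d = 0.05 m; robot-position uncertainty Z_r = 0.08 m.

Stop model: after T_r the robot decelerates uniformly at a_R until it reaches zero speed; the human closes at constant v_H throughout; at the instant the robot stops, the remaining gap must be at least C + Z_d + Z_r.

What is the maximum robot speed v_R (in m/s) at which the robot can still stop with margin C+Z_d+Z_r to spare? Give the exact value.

quadratic (5/12)·v² + (33/20)·v + (-3419/1200) = 0
  disc = (33/20)² − 4·(5/12)·(-3419/1200) = 1681/225 ; √disc = 41/15
  v_R = (−(33/20) + 41/15) / (2·(5/12)) = 13/10 m/s
check:
braking lasts T_s = (13/10)/(6/5) = 1.0833 s
robot in T_r: 1.3000·0.1500 = 0.1950 m
braking distance = 1.3000²/(2·1.2000) = 0.7042 m
human over T_r+T_s: 1.8000·(0.1500+1.0833) = 2.2200 m
margins: 0.1200+0.0500+0.0800 = 0.2500 m
sum ≈ 0.1950+0.7042+2.2200+0.2500 ≈ 3.3692 m = S ✓

v_R_max = 13/10 m/s = 1.3000 m/s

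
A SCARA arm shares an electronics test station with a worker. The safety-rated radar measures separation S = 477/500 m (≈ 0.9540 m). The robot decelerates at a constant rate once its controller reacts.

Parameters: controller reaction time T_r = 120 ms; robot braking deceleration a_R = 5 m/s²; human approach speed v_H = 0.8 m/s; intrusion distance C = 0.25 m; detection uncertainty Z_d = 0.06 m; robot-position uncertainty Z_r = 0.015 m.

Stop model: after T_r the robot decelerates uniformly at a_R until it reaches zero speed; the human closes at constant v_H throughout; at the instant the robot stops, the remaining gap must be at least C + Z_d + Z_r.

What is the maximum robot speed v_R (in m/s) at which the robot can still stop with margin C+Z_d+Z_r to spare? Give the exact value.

v_R_max = 13/10 m/s = 1.3000 m/s

at the boundary: (1/10)·v² + (7/25)·v + (-533/1000) = 0
  disc = (7/25)² − 4·(1/10)·(-533/1000) = 729/2500 ; √disc = 27/50
  v_R = (−(7/25) + 27/50) / (2·(1/10)) = 13/10 m/s
check:
stop time T_s = (13/10)/5 = 0.2600 s
robot in T_r: 1.3000·0.1200 = 0.1560 m
robot under decel: 1.3000²/(2·5.0000) = 0.1690 m
human over T_r+T_s: 0.8000·(0.1200+0.2600) = 0.3040 m
residual clearance needed = 0.2500+0.0600+0.0150 = 0.3250 m
sum ≈ 0.1560+0.1690+0.3040+0.3250 ≈ 0.9540 m = S ✓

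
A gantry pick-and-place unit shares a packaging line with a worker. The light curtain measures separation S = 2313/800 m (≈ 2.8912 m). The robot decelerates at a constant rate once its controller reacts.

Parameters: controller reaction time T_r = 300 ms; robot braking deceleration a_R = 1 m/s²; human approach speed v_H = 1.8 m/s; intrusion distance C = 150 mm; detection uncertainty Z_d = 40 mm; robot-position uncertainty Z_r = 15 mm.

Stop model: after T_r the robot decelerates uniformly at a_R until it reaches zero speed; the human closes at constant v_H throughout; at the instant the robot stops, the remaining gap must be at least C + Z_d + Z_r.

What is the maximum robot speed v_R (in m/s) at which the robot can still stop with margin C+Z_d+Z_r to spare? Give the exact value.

quadratic (1/2)·v² + (21/10)·v + (-1717/800) = 0
  disc = (21/10)² − 4·(1/2)·(-1717/800) = 3481/400 ; √disc = 59/20
  v_R = (−(21/10) + 59/20) / (2·(1/2)) = 17/20 m/s
check:
braking lasts T_s = (17/20)/1 = 0.8500 s
robot covers v_R·T_r = 0.8500·0.3000 = 0.2550 m before braking
robot under decel: 0.8500²/(2·1.0000) = 0.3613 m
human closes 1.8000·1.1500 = 2.0700 m
margins: 0.1500+0.0400+0.0150 = 0.2050 m
sum ≈ 0.2550+0.3613+2.0700+0.2050 ≈ 2.8912 m = S ✓

v_R_max = 17/20 m/s = 0.8500 m/s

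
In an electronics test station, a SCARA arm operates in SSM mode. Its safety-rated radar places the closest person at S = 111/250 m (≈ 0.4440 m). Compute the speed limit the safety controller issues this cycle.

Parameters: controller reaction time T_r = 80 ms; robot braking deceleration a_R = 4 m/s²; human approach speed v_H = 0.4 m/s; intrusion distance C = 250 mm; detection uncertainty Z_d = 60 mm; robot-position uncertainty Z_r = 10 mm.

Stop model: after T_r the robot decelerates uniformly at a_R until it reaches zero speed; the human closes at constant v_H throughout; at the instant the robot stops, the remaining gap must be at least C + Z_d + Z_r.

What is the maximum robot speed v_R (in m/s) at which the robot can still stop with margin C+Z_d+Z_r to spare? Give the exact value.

v_R_max = 2/5 m/s = 0.4000 m/s

collect terms ⇒ (1/8)·v_R² + (9/50)·v_R + (-23/250) = 0
  disc = (9/50)² − 4·(1/8)·(-23/250) = 49/625 ; √disc = 7/25
  v_R = (−(9/50) + 7/25) / (2·(1/8)) = 2/5 m/s
check:
T_s = v_R/a_R = (2/5)/4 = 0.1000 s
robot covers v_R·T_r = 0.4000·0.0800 = 0.0320 m before braking
braking distance = 0.4000²/(2·4.0000) = 0.0200 m
human over T_r+T_s: 0.4000·(0.0800+0.1000) = 0.0720 m
margins: 0.2500+0.0600+0.0100 = 0.3200 m
sum ≈ 0.0320+0.0200+0.0720+0.3200 ≈ 0.4440 m = S ✓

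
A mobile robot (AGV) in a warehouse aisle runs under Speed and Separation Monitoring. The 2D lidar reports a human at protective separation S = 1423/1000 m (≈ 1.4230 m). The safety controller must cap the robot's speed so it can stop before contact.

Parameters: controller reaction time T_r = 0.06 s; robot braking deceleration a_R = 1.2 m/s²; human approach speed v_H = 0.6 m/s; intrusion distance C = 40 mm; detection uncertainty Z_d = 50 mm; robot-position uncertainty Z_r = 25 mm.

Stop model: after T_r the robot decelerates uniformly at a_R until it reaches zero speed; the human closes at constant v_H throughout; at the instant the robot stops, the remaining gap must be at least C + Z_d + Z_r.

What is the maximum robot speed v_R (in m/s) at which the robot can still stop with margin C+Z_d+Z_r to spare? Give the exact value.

v_R_max = 6/5 m/s = 1.2000 m/s

quadratic (5/12)·v² + (14/25)·v + (-159/125) = 0
  disc = (14/25)² − 4·(5/12)·(-159/125) = 1521/625 ; √disc = 39/25
  v_R = (−(14/25) + 39/25) / (2·(5/12)) = 6/5 m/s
check:
T_s = v_R/a_R = (6/5)/(6/5) = 1.0000 s
robot in T_r: 1.2000·0.0600 = 0.0720 m
braking distance = 1.2000²/(2·1.2000) = 0.6000 m
human over T_r+T_s: 0.6000·(0.0600+1.0000) = 0.6360 m
C+Z_d+Z_r = 0.0400+0.0500+0.0250 = 0.1150 m
sum ≈ 0.0720+0.6000+0.6360+0.1150 ≈ 1.4230 m = S ✓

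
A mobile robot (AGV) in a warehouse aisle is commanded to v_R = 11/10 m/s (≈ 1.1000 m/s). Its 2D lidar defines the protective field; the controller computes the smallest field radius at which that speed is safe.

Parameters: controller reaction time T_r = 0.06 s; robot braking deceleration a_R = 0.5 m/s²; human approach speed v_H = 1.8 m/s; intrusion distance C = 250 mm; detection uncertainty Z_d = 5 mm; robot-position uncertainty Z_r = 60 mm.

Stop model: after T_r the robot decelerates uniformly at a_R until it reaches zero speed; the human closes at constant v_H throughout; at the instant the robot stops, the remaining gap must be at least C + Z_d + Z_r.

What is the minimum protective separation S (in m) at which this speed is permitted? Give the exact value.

stop time T_s = (11/10)/(1/2) = 2.2000 s
robot covers v_R·T_r = 1.1000·0.0600 = 0.0660 m before braking
braking distance = 1.1000²/(2·0.5000) = 1.2100 m
human over T_r+T_s: 1.8000·(0.0600+2.2000) = 4.0680 m
C+Z_d+Z_r = 0.2500+0.0050+0.0600 = 0.3150 m
S_min ≈ 0.0660+1.2100+4.0680+0.3150  ⇒  S_min = 5659/1000 m

S_min = 5659/1000 m = 5.6590 m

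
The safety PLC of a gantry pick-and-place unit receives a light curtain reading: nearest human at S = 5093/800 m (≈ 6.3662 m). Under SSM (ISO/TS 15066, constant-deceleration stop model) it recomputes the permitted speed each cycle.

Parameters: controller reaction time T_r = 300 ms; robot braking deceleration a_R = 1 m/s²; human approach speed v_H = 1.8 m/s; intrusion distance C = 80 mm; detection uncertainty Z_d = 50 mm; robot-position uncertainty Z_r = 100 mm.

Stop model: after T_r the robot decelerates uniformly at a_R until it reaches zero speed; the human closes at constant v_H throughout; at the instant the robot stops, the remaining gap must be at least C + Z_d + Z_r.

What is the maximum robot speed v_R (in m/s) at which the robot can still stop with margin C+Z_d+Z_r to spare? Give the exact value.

v_R_max = 37/20 m/s = 1.8500 m/s

collect terms ⇒ (1/2)·v_R² + (21/10)·v_R + (-4477/800) = 0
  disc = (21/10)² − 4·(1/2)·(-4477/800) = 6241/400 ; √disc = 79/20
  v_R = (−(21/10) + 79/20) / (2·(1/2)) = 37/20 m/s
check:
stop time T_s = (37/20)/1 = 1.8500 s
robot covers v_R·T_r = 1.8500·0.3000 = 0.5550 m before braking
robot covers 1.8500·1.8500 − ½·1.0000·1.8500² = 1.7112 m while stopping
person approaches 1.8000·(0.3000+1.8500) = 3.8700 m
C+Z_d+Z_r = 0.0800+0.0500+0.1000 = 0.2300 m
sum ≈ 0.5550+1.7112+3.8700+0.2300 ≈ 6.3662 m = S ✓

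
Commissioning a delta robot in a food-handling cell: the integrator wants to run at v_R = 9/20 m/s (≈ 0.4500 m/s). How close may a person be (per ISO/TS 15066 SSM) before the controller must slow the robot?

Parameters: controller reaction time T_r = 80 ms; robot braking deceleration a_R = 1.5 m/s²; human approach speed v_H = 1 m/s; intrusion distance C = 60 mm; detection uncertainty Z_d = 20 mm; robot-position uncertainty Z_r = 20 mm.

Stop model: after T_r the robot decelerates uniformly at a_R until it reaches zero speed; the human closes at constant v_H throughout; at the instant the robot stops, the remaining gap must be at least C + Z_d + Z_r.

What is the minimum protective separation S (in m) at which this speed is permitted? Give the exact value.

S_min = 1167/2000 m = 0.5835 m

braking lasts T_s = (9/20)/(3/2) = 0.3000 s
robot covers v_R·T_r = 0.4500·0.0800 = 0.0360 m before braking
robot covers 0.4500·0.3000 − ½·1.5000·0.3000² = 0.0675 m while stopping
human over T_r+T_s: 1.0000·(0.0800+0.3000) = 0.3800 m
residual clearance needed = 0.0600+0.0200+0.0200 = 0.1000 m
S_min ≈ 0.0360+0.0675+0.3800+0.1000  ⇒  S_min = 1167/2000 m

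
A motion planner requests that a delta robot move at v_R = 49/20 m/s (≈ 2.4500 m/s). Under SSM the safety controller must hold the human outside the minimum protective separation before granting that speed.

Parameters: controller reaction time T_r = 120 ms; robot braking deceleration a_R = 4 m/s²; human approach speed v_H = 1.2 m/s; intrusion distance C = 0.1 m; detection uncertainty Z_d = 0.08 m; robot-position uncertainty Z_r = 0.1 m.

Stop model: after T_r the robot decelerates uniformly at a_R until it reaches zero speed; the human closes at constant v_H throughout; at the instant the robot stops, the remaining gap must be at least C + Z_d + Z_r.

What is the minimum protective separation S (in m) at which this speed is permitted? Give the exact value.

S_min = 35253/16000 m = 2.2033 m

braking lasts T_s = (49/20)/4 = 0.6125 s
robot covers v_R·T_r = 2.4500·0.1200 = 0.2940 m before braking
robot under decel: 2.4500²/(2·4.0000) = 0.7503 m
human over T_r+T_s: 1.2000·(0.1200+0.6125) = 0.8790 m
residual clearance needed = 0.1000+0.0800+0.1000 = 0.2800 m
S_min ≈ 0.2940+0.7503+0.8790+0.2800  ⇒  S_min = 35253/16000 m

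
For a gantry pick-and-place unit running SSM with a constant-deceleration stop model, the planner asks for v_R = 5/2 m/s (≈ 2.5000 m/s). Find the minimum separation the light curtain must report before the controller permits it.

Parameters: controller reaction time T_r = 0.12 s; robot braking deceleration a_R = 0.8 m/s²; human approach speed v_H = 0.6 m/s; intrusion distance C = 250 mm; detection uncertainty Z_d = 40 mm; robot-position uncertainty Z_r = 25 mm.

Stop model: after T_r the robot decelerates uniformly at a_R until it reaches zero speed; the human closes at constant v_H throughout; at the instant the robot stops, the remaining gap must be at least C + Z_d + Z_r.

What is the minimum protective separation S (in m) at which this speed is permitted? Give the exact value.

S_min = 25873/4000 m = 6.4683 m

T_s = v_R/a_R = (5/2)/(4/5) = 3.1250 s
robot covers v_R·T_r = 2.5000·0.1200 = 0.3000 m before braking
robot covers 2.5000·3.1250 − ½·0.8000·3.1250² = 3.9062 m while stopping
human over T_r+T_s: 0.6000·(0.1200+3.1250) = 1.9470 m
C+Z_d+Z_r = 0.2500+0.0400+0.0250 = 0.3150 m
S_min ≈ 0.3000+3.9062+1.9470+0.3150  ⇒  S_min = 25873/4000 m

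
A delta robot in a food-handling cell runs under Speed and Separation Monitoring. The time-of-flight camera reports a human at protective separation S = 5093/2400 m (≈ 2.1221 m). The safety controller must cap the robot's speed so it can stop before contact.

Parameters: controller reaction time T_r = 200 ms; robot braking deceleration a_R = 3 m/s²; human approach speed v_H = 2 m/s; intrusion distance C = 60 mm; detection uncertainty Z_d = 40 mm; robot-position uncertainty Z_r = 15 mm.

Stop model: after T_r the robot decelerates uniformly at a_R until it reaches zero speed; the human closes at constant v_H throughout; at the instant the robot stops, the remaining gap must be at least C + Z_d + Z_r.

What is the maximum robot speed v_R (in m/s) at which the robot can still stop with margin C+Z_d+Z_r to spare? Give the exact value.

v_R_max = 29/20 m/s = 1.4500 m/s

quadratic (1/6)·v² + (13/15)·v + (-3857/2400) = 0
  disc = (13/15)² − 4·(1/6)·(-3857/2400) = 729/400 ; √disc = 27/20
  v_R = (−(13/15) + 27/20) / (2·(1/6)) = 29/20 m/s
check:
stop time T_s = (29/20)/3 = 0.4833 s
robot covers v_R·T_r = 1.4500·0.2000 = 0.2900 m before braking
robot covers 1.4500·0.4833 − ½·3.0000·0.4833² = 0.3504 m while stopping
human closes 2.0000·0.6833 = 1.3667 m
residual clearance needed = 0.0600+0.0400+0.0150 = 0.1150 m
sum ≈ 0.2900+0.3504+1.3667+0.1150 ≈ 2.1221 m = S ✓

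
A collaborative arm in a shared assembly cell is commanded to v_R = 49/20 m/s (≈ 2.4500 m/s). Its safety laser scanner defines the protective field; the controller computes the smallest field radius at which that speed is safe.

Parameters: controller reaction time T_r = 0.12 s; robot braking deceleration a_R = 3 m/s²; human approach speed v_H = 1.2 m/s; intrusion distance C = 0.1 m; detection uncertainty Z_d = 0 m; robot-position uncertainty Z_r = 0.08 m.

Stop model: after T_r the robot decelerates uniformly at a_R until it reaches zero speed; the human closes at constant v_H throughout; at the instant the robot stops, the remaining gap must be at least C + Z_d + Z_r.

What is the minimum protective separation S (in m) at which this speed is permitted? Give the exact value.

braking lasts T_s = (49/20)/3 = 0.8167 s
reaction-phase robot travel = 2.4500·0.1200 = 0.2940 m
braking distance = 2.4500²/(2·3.0000) = 1.0004 m
human over T_r+T_s: 1.2000·(0.1200+0.8167) = 1.1240 m
C+Z_d+Z_r = 0.1000+0.0000+0.0800 = 0.1800 m
S_min ≈ 0.2940+1.0004+1.1240+0.1800  ⇒  S_min = 31181/12000 m

S_min = 31181/12000 m = 2.5984 m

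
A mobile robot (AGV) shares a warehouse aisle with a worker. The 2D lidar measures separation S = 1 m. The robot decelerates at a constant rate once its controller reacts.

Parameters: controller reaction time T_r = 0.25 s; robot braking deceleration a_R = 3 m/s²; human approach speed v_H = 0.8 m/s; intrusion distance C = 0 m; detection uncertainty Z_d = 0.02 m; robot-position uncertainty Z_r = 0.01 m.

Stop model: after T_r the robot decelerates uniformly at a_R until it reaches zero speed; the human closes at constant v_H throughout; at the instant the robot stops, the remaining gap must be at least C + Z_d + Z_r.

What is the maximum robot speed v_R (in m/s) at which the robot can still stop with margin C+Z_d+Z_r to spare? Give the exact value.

collect terms ⇒ (1/6)·v_R² + (31/60)·v_R + (-77/100) = 0
  disc = (31/60)² − 4·(1/6)·(-77/100) = 2809/3600 ; √disc = 53/60
  v_R = (−(31/60) + 53/60) / (2·(1/6)) = 11/10 m/s
check:
stop time T_s = (11/10)/3 = 0.3667 s
robot in T_r: 1.1000·0.2500 = 0.2750 m
braking distance = 1.1000²/(2·3.0000) = 0.2017 m
human over T_r+T_s: 0.8000·(0.2500+0.3667) = 0.4933 m
residual clearance needed = 0.0000+0.0200+0.0100 = 0.0300 m
sum ≈ 0.2750+0.2017+0.4933+0.0300 ≈ 1.0000 m = S ✓

v_R_max = 11/10 m/s = 1.1000 m/s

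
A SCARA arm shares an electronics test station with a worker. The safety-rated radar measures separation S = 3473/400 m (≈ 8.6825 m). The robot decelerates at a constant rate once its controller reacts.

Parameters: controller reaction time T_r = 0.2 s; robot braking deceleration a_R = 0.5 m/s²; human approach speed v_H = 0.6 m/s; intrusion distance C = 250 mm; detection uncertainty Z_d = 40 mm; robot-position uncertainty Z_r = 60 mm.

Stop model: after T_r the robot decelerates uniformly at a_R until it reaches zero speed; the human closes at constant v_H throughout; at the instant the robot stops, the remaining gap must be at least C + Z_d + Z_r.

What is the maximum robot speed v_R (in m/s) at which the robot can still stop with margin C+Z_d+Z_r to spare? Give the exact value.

v_R_max = 9/4 m/s = 2.2500 m/s

collect terms ⇒ (1)·v_R² + (7/5)·v_R + (-657/80) = 0
  disc = (7/5)² − 4·(1)·(-657/80) = 3481/100 ; √disc = 59/10
  v_R = (−(7/5) + 59/10) / (2·(1)) = 9/4 m/s
check:
stop time T_s = (9/4)/(1/2) = 4.5000 s
reaction-phase robot travel = 2.2500·0.2000 = 0.4500 m
robot covers 2.2500·4.5000 − ½·0.5000·4.5000² = 5.0625 m while stopping
human over T_r+T_s: 0.6000·(0.2000+4.5000) = 2.8200 m
residual clearance needed = 0.2500+0.0400+0.0600 = 0.3500 m
sum ≈ 0.4500+5.0625+2.8200+0.3500 ≈ 8.6825 m = S ✓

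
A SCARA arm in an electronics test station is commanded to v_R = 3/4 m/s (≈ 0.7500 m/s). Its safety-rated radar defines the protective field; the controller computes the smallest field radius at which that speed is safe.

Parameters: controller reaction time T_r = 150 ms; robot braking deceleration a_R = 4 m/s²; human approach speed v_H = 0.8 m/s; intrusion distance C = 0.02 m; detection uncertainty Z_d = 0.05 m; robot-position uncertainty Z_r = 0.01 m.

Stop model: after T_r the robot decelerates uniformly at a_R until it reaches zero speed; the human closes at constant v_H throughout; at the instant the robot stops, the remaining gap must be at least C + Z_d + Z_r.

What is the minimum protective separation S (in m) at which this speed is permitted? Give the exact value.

T_s = v_R/a_R = (3/4)/4 = 0.1875 s
robot in T_r: 0.7500·0.1500 = 0.1125 m
braking distance = 0.7500²/(2·4.0000) = 0.0703 m
human closes 0.8000·0.3375 = 0.2700 m
margins: 0.0200+0.0500+0.0100 = 0.0800 m
S_min ≈ 0.1125+0.0703+0.2700+0.0800  ⇒  S_min = 341/640 m

S_min = 341/640 m = 0.5328 m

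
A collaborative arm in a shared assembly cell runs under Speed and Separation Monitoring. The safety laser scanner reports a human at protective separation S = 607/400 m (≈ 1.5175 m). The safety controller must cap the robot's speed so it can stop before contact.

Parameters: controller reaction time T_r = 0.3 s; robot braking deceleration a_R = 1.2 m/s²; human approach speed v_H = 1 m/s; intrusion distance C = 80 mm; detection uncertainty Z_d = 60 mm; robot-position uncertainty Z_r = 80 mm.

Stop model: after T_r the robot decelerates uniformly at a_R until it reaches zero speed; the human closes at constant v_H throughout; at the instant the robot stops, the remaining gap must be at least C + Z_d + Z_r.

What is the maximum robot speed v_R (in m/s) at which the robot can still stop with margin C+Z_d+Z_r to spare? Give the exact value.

v_R_max = 7/10 m/s = 0.7000 m/s

at the boundary: (5/12)·v² + (17/15)·v + (-399/400) = 0
  disc = (17/15)² − 4·(5/12)·(-399/400) = 10609/3600 ; √disc = 103/60
  v_R = (−(17/15) + 103/60) / (2·(5/12)) = 7/10 m/s
check:
braking lasts T_s = (7/10)/(6/5) = 0.5833 s
reaction-phase robot travel = 0.7000·0.3000 = 0.2100 m
robot covers 0.7000·0.5833 − ½·1.2000·0.5833² = 0.2042 m while stopping
human over T_r+T_s: 1.0000·(0.3000+0.5833) = 0.8833 m
C+Z_d+Z_r = 0.0800+0.0600+0.0800 = 0.2200 m
sum ≈ 0.2100+0.2042+0.8833+0.2200 ≈ 1.5175 m = S ✓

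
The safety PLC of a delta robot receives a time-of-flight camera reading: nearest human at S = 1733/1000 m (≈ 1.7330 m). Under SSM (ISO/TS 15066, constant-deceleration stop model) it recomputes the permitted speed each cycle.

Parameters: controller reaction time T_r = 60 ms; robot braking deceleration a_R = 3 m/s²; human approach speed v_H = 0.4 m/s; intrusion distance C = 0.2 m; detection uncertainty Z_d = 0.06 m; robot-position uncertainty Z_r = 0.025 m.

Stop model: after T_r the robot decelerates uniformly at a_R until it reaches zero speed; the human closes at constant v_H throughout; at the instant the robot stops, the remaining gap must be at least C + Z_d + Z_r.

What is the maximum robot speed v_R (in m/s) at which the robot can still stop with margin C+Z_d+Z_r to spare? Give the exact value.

v_R_max = 12/5 m/s = 2.4000 m/s

quadratic (1/6)·v² + (29/150)·v + (-178/125) = 0
  disc = (29/150)² − 4·(1/6)·(-178/125) = 22201/22500 ; √disc = 149/150
  v_R = (−(29/150) + 149/150) / (2·(1/6)) = 12/5 m/s
check:
stop time T_s = (12/5)/3 = 0.8000 s
robot covers v_R·T_r = 2.4000·0.0600 = 0.1440 m before braking
robot covers 2.4000·0.8000 − ½·3.0000·0.8000² = 0.9600 m while stopping
human over T_r+T_s: 0.4000·(0.0600+0.8000) = 0.3440 m
residual clearance needed = 0.2000+0.0600+0.0250 = 0.2850 m
sum ≈ 0.1440+0.9600+0.3440+0.2850 ≈ 1.7330 m = S ✓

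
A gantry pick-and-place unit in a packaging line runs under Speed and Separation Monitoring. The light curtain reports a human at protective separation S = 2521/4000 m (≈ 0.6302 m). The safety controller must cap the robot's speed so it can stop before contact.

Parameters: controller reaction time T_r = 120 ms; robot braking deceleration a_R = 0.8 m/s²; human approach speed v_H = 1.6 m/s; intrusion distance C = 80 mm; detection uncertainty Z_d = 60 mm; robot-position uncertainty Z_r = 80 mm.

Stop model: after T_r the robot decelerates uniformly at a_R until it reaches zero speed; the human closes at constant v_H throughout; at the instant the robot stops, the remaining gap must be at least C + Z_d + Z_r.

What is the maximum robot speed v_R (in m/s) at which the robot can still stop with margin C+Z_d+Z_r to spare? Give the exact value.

v_R_max = 1/10 m/s = 0.1000 m/s

at the boundary: (5/8)·v² + (53/25)·v + (-873/4000) = 0
  disc = (53/25)² − 4·(5/8)·(-873/4000) = 201601/40000 ; √disc = 449/200
  v_R = (−(53/25) + 449/200) / (2·(5/8)) = 1/10 m/s
check:
stop time T_s = (1/10)/(4/5) = 0.1250 s
reaction-phase robot travel = 0.1000·0.1200 = 0.0120 m
robot under decel: 0.1000²/(2·0.8000) = 0.0063 m
person approaches 1.6000·(0.1200+0.1250) = 0.3920 m
C+Z_d+Z_r = 0.0800+0.0600+0.0800 = 0.2200 m
sum ≈ 0.0120+0.0063+0.3920+0.2200 ≈ 0.6302 m = S ✓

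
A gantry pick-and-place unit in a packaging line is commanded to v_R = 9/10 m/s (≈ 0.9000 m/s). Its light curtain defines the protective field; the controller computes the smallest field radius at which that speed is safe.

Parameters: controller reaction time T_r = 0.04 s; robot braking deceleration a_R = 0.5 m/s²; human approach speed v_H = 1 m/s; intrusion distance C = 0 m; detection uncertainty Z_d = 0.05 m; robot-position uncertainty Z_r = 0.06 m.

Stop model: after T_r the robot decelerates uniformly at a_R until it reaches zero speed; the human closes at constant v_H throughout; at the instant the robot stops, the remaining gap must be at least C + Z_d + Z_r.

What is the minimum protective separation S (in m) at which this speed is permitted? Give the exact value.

braking lasts T_s = (9/10)/(1/2) = 1.8000 s
reaction-phase robot travel = 0.9000·0.0400 = 0.0360 m
robot under decel: 0.9000²/(2·0.5000) = 0.8100 m
human closes 1.0000·1.8400 = 1.8400 m
residual clearance needed = 0.0000+0.0500+0.0600 = 0.1100 m
S_min ≈ 0.0360+0.8100+1.8400+0.1100  ⇒  S_min = 699/250 m

S_min = 699/250 m = 2.7960 m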